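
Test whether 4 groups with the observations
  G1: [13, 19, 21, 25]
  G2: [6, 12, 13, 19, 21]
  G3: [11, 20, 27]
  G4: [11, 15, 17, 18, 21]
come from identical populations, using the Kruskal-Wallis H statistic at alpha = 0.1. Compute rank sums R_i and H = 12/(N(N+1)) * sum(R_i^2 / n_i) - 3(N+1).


Step 1: Combine all N = 17 observations and assign midranks.
sorted (value, group, rank): (6,G2,1), (11,G3,2.5), (11,G4,2.5), (12,G2,4), (13,G1,5.5), (13,G2,5.5), (15,G4,7), (17,G4,8), (18,G4,9), (19,G1,10.5), (19,G2,10.5), (20,G3,12), (21,G1,14), (21,G2,14), (21,G4,14), (25,G1,16), (27,G3,17)
Step 2: Sum ranks within each group.
R_1 = 46 (n_1 = 4)
R_2 = 35 (n_2 = 5)
R_3 = 31.5 (n_3 = 3)
R_4 = 40.5 (n_4 = 5)
Step 3: H = 12/(N(N+1)) * sum(R_i^2/n_i) - 3(N+1)
     = 12/(17*18) * (46^2/4 + 35^2/5 + 31.5^2/3 + 40.5^2/5) - 3*18
     = 0.039216 * 1432.8 - 54
     = 2.188235.
Step 4: Ties present; correction factor C = 1 - 42/(17^3 - 17) = 0.991422. Corrected H = 2.188235 / 0.991422 = 2.207169.
Step 5: Under H0, H ~ chi^2(3); p-value = 0.530538.
Step 6: alpha = 0.1. fail to reject H0.

H = 2.2072, df = 3, p = 0.530538, fail to reject H0.


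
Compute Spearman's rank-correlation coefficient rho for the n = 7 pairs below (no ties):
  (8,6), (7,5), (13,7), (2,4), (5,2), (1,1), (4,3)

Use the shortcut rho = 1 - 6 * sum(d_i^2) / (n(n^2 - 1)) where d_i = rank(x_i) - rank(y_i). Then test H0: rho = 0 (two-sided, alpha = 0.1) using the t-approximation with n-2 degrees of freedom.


Step 1: Rank x and y separately (midranks; no ties here).
rank(x): 8->6, 7->5, 13->7, 2->2, 5->4, 1->1, 4->3
rank(y): 6->6, 5->5, 7->7, 4->4, 2->2, 1->1, 3->3
Step 2: d_i = R_x(i) - R_y(i); compute d_i^2.
  (6-6)^2=0, (5-5)^2=0, (7-7)^2=0, (2-4)^2=4, (4-2)^2=4, (1-1)^2=0, (3-3)^2=0
sum(d^2) = 8.
Step 3: rho = 1 - 6*8 / (7*(7^2 - 1)) = 1 - 48/336 = 0.857143.
Step 4: Under H0, t = rho * sqrt((n-2)/(1-rho^2)) = 3.7210 ~ t(5).
Step 5: Two-sided p-value from the t-distribution with 5 df = 0.013697.
Step 6: alpha = 0.1. reject H0.

rho = 0.8571, p = 0.013697, reject H0 at alpha = 0.1.


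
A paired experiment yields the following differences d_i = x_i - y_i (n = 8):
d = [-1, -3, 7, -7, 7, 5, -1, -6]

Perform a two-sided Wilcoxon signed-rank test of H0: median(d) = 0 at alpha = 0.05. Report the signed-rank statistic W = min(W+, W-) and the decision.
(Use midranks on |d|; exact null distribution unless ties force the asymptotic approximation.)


Step 1: Drop any zero differences (none here) and take |d_i|.
|d| = [1, 3, 7, 7, 7, 5, 1, 6]
Step 2: Midrank |d_i| (ties get averaged ranks).
ranks: |1|->1.5, |3|->3, |7|->7, |7|->7, |7|->7, |5|->4, |1|->1.5, |6|->5
Step 3: Attach original signs; sum ranks with positive sign and with negative sign.
W+ = 7 + 7 + 4 = 18
W- = 1.5 + 3 + 7 + 1.5 + 5 = 18
(Check: W+ + W- = 36 should equal n(n+1)/2 = 36.)
Step 4: Test statistic W = min(W+, W-) = 18.
Step 5: Ties in |d|, so use the tie-corrected normal approximation.
        E[W] = n(n+1)/4 = 8*9/4 = 18.
        Tie groups: |d|=1 (t=2), |d|=7 (t=3); sum(t^3 - t) = 30.
        Var[W] = n(n+1)(2n+1)/24 - sum(t^3-t)/48 = 1224/24 - 30/48 = 50.375.
        z = (W - E[W]) / sqrt(Var[W]) = (18 - 18) / 7.0975 = 0.0000.
        Two-sided p = 2*Phi(z) = 1.000000.
Step 6: alpha = 0.05. fail to reject H0.

W+ = 18, W- = 18, W = min = 18, p = 1.000000, fail to reject H0.


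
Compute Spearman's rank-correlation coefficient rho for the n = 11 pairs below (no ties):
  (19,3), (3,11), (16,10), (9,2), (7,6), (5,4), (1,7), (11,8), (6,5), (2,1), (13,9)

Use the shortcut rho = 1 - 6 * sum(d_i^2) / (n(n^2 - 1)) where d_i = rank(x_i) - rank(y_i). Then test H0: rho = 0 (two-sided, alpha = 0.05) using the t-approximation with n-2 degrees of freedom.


Step 1: Rank x and y separately (midranks; no ties here).
rank(x): 19->11, 3->3, 16->10, 9->7, 7->6, 5->4, 1->1, 11->8, 6->5, 2->2, 13->9
rank(y): 3->3, 11->11, 10->10, 2->2, 6->6, 4->4, 7->7, 8->8, 5->5, 1->1, 9->9
Step 2: d_i = R_x(i) - R_y(i); compute d_i^2.
  (11-3)^2=64, (3-11)^2=64, (10-10)^2=0, (7-2)^2=25, (6-6)^2=0, (4-4)^2=0, (1-7)^2=36, (8-8)^2=0, (5-5)^2=0, (2-1)^2=1, (9-9)^2=0
sum(d^2) = 190.
Step 3: rho = 1 - 6*190 / (11*(11^2 - 1)) = 1 - 1140/1320 = 0.136364.
Step 4: Under H0, t = rho * sqrt((n-2)/(1-rho^2)) = 0.4129 ~ t(9).
Step 5: Two-sided p-value from the t-distribution with 9 df = 0.689309.
Step 6: alpha = 0.05. fail to reject H0.

rho = 0.1364, p = 0.689309, fail to reject H0 at alpha = 0.05.


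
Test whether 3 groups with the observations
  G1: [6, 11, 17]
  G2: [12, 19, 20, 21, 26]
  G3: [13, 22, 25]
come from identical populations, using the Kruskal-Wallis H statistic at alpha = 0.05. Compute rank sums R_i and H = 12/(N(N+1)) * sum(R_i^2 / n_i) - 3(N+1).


Step 1: Combine all N = 11 observations and assign midranks.
sorted (value, group, rank): (6,G1,1), (11,G1,2), (12,G2,3), (13,G3,4), (17,G1,5), (19,G2,6), (20,G2,7), (21,G2,8), (22,G3,9), (25,G3,10), (26,G2,11)
Step 2: Sum ranks within each group.
R_1 = 8 (n_1 = 3)
R_2 = 35 (n_2 = 5)
R_3 = 23 (n_3 = 3)
Step 3: H = 12/(N(N+1)) * sum(R_i^2/n_i) - 3(N+1)
     = 12/(11*12) * (8^2/3 + 35^2/5 + 23^2/3) - 3*12
     = 0.090909 * 442.667 - 36
     = 4.242424.
Step 4: No ties, so H is used without correction.
Step 5: Under H0, H ~ chi^2(2); p-value = 0.119886.
Step 6: alpha = 0.05. fail to reject H0.

H = 4.2424, df = 2, p = 0.119886, fail to reject H0.


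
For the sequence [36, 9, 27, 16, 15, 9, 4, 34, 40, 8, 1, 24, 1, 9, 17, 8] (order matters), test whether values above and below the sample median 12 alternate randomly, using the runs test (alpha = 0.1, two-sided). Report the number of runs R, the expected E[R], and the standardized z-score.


Step 1: Compute median = 12; label A = above, B = below.
Labels in order: ABAAABBAABBABBAB  (n_A = 8, n_B = 8)
Step 2: Count runs R = 10.
Step 3: Under H0 (random ordering), E[R] = 2*n_A*n_B/(n_A+n_B) + 1 = 2*8*8/16 + 1 = 9.0000.
        Var[R] = 2*n_A*n_B*(2*n_A*n_B - n_A - n_B) / ((n_A+n_B)^2 * (n_A+n_B-1)) = 14336/3840 = 3.7333.
        SD[R] = 1.9322.
Step 4: Continuity-corrected z = (R - 0.5 - E[R]) / SD[R] = (10 - 0.5 - 9.0000) / 1.9322 = 0.2588.
Step 5: Two-sided p-value via normal approximation = 2*(1 - Phi(|z|)) = 0.795809.
Step 6: alpha = 0.1. fail to reject H0.

R = 10, z = 0.2588, p = 0.795809, fail to reject H0.


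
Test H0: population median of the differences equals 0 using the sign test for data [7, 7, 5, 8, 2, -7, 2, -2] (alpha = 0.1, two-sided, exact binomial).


Step 1: Discard zero differences. Original n = 8; n_eff = number of nonzero differences = 8.
Nonzero differences (with sign): +7, +7, +5, +8, +2, -7, +2, -2
Step 2: Count signs: positive = 6, negative = 2.
Step 3: Under H0: P(positive) = 0.5, so the number of positives S ~ Bin(8, 0.5).
Step 4: Two-sided exact p-value = sum of Bin(8,0.5) probabilities at or below the observed probability = 0.289062.
Step 5: alpha = 0.1. fail to reject H0.

n_eff = 8, pos = 6, neg = 2, p = 0.289062, fail to reject H0.


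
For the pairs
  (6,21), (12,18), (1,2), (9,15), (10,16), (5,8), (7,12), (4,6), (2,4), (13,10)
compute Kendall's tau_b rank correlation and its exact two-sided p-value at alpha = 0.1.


Step 1: Enumerate the 45 unordered pairs (i,j) with i<j and classify each by sign(x_j-x_i) * sign(y_j-y_i).
  (1,2):dx=+6,dy=-3->D; (1,3):dx=-5,dy=-19->C; (1,4):dx=+3,dy=-6->D; (1,5):dx=+4,dy=-5->D
  (1,6):dx=-1,dy=-13->C; (1,7):dx=+1,dy=-9->D; (1,8):dx=-2,dy=-15->C; (1,9):dx=-4,dy=-17->C
  (1,10):dx=+7,dy=-11->D; (2,3):dx=-11,dy=-16->C; (2,4):dx=-3,dy=-3->C; (2,5):dx=-2,dy=-2->C
  (2,6):dx=-7,dy=-10->C; (2,7):dx=-5,dy=-6->C; (2,8):dx=-8,dy=-12->C; (2,9):dx=-10,dy=-14->C
  (2,10):dx=+1,dy=-8->D; (3,4):dx=+8,dy=+13->C; (3,5):dx=+9,dy=+14->C; (3,6):dx=+4,dy=+6->C
  (3,7):dx=+6,dy=+10->C; (3,8):dx=+3,dy=+4->C; (3,9):dx=+1,dy=+2->C; (3,10):dx=+12,dy=+8->C
  (4,5):dx=+1,dy=+1->C; (4,6):dx=-4,dy=-7->C; (4,7):dx=-2,dy=-3->C; (4,8):dx=-5,dy=-9->C
  (4,9):dx=-7,dy=-11->C; (4,10):dx=+4,dy=-5->D; (5,6):dx=-5,dy=-8->C; (5,7):dx=-3,dy=-4->C
  (5,8):dx=-6,dy=-10->C; (5,9):dx=-8,dy=-12->C; (5,10):dx=+3,dy=-6->D; (6,7):dx=+2,dy=+4->C
  (6,8):dx=-1,dy=-2->C; (6,9):dx=-3,dy=-4->C; (6,10):dx=+8,dy=+2->C; (7,8):dx=-3,dy=-6->C
  (7,9):dx=-5,dy=-8->C; (7,10):dx=+6,dy=-2->D; (8,9):dx=-2,dy=-2->C; (8,10):dx=+9,dy=+4->C
  (9,10):dx=+11,dy=+6->C
Step 2: C = 36, D = 9, total pairs = 45.
Step 3: tau = (C - D)/(n(n-1)/2) = (36 - 9)/45 = 0.600000.
Step 4: Exact two-sided p-value (enumerate n! = 3628800 permutations of y under H0): p = 0.016666.
Step 5: alpha = 0.1. reject H0.

tau_b = 0.6000 (C=36, D=9), p = 0.016666, reject H0.


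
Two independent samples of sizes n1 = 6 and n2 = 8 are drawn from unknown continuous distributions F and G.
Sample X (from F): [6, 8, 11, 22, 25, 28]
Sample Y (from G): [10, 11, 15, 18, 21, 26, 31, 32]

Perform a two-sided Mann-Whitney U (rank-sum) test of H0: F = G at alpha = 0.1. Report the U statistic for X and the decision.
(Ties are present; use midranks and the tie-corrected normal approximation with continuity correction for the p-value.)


Step 1: Combine and sort all 14 observations; assign midranks.
sorted (value, group): (6,X), (8,X), (10,Y), (11,X), (11,Y), (15,Y), (18,Y), (21,Y), (22,X), (25,X), (26,Y), (28,X), (31,Y), (32,Y)
ranks: 6->1, 8->2, 10->3, 11->4.5, 11->4.5, 15->6, 18->7, 21->8, 22->9, 25->10, 26->11, 28->12, 31->13, 32->14
Step 2: Rank sum for X: R1 = 1 + 2 + 4.5 + 9 + 10 + 12 = 38.5.
Step 3: U_X = R1 - n1(n1+1)/2 = 38.5 - 6*7/2 = 38.5 - 21 = 17.5.
       U_Y = n1*n2 - U_X = 48 - 17.5 = 30.5.
Step 4: Ties are present, so use the tie-corrected normal approximation (with continuity correction) for the p-value.
Step 5: p-value = 0.438074; compare to alpha = 0.1. fail to reject H0.

U_X = 17.5, p = 0.438074, fail to reject H0 at alpha = 0.1.


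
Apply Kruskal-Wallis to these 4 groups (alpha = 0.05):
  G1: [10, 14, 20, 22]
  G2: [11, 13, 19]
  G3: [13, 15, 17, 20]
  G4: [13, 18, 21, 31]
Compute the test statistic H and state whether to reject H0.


Step 1: Combine all N = 15 observations and assign midranks.
sorted (value, group, rank): (10,G1,1), (11,G2,2), (13,G2,4), (13,G3,4), (13,G4,4), (14,G1,6), (15,G3,7), (17,G3,8), (18,G4,9), (19,G2,10), (20,G1,11.5), (20,G3,11.5), (21,G4,13), (22,G1,14), (31,G4,15)
Step 2: Sum ranks within each group.
R_1 = 32.5 (n_1 = 4)
R_2 = 16 (n_2 = 3)
R_3 = 30.5 (n_3 = 4)
R_4 = 41 (n_4 = 4)
Step 3: H = 12/(N(N+1)) * sum(R_i^2/n_i) - 3(N+1)
     = 12/(15*16) * (32.5^2/4 + 16^2/3 + 30.5^2/4 + 41^2/4) - 3*16
     = 0.050000 * 1002.21 - 48
     = 2.110417.
Step 4: Ties present; correction factor C = 1 - 30/(15^3 - 15) = 0.991071. Corrected H = 2.110417 / 0.991071 = 2.129429.
Step 5: Under H0, H ~ chi^2(3); p-value = 0.545982.
Step 6: alpha = 0.05. fail to reject H0.

H = 2.1294, df = 3, p = 0.545982, fail to reject H0.


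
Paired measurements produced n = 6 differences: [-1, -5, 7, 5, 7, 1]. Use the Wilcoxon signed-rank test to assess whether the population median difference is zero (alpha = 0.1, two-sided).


Step 1: Drop any zero differences (none here) and take |d_i|.
|d| = [1, 5, 7, 5, 7, 1]
Step 2: Midrank |d_i| (ties get averaged ranks).
ranks: |1|->1.5, |5|->3.5, |7|->5.5, |5|->3.5, |7|->5.5, |1|->1.5
Step 3: Attach original signs; sum ranks with positive sign and with negative sign.
W+ = 5.5 + 3.5 + 5.5 + 1.5 = 16
W- = 1.5 + 3.5 = 5
(Check: W+ + W- = 21 should equal n(n+1)/2 = 21.)
Step 4: Test statistic W = min(W+, W-) = 5.
Step 5: Ties in |d|, so use the tie-corrected normal approximation.
        E[W] = n(n+1)/4 = 6*7/4 = 10.5.
        Tie groups: |d|=1 (t=2), |d|=5 (t=2), |d|=7 (t=2); sum(t^3 - t) = 18.
        Var[W] = n(n+1)(2n+1)/24 - sum(t^3-t)/48 = 546/24 - 18/48 = 22.375.
        z = (W - E[W]) / sqrt(Var[W]) = (5 - 10.5) / 4.7302 = -1.1627.
        Two-sided p = 2*Phi(z) = 0.244937.
Step 6: alpha = 0.1. fail to reject H0.

W+ = 16, W- = 5, W = min = 5, p = 0.244937, fail to reject H0.


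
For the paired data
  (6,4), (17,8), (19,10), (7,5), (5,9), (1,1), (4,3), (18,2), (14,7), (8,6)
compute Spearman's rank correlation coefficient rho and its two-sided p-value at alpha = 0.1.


Step 1: Rank x and y separately (midranks; no ties here).
rank(x): 6->4, 17->8, 19->10, 7->5, 5->3, 1->1, 4->2, 18->9, 14->7, 8->6
rank(y): 4->4, 8->8, 10->10, 5->5, 9->9, 1->1, 3->3, 2->2, 7->7, 6->6
Step 2: d_i = R_x(i) - R_y(i); compute d_i^2.
  (4-4)^2=0, (8-8)^2=0, (10-10)^2=0, (5-5)^2=0, (3-9)^2=36, (1-1)^2=0, (2-3)^2=1, (9-2)^2=49, (7-7)^2=0, (6-6)^2=0
sum(d^2) = 86.
Step 3: rho = 1 - 6*86 / (10*(10^2 - 1)) = 1 - 516/990 = 0.478788.
Step 4: Under H0, t = rho * sqrt((n-2)/(1-rho^2)) = 1.5425 ~ t(8).
Step 5: Two-sided p-value from the t-distribution with 8 df = 0.161523.
Step 6: alpha = 0.1. fail to reject H0.

rho = 0.4788, p = 0.161523, fail to reject H0 at alpha = 0.1.


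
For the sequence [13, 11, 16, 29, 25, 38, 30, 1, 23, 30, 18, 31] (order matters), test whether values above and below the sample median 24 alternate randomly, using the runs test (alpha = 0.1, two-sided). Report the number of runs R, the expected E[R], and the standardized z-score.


Step 1: Compute median = 24; label A = above, B = below.
Labels in order: BBBAAAABBABA  (n_A = 6, n_B = 6)
Step 2: Count runs R = 6.
Step 3: Under H0 (random ordering), E[R] = 2*n_A*n_B/(n_A+n_B) + 1 = 2*6*6/12 + 1 = 7.0000.
        Var[R] = 2*n_A*n_B*(2*n_A*n_B - n_A - n_B) / ((n_A+n_B)^2 * (n_A+n_B-1)) = 4320/1584 = 2.7273.
        SD[R] = 1.6514.
Step 4: Continuity-corrected z = (R + 0.5 - E[R]) / SD[R] = (6 + 0.5 - 7.0000) / 1.6514 = -0.3028.
Step 5: Two-sided p-value via normal approximation = 2*(1 - Phi(|z|)) = 0.762069.
Step 6: alpha = 0.1. fail to reject H0.

R = 6, z = -0.3028, p = 0.762069, fail to reject H0.


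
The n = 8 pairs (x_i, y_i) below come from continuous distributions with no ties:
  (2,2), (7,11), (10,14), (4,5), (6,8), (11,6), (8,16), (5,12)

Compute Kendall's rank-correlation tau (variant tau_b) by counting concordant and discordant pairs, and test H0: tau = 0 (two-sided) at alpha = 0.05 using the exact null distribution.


Step 1: Enumerate the 28 unordered pairs (i,j) with i<j and classify each by sign(x_j-x_i) * sign(y_j-y_i).
  (1,2):dx=+5,dy=+9->C; (1,3):dx=+8,dy=+12->C; (1,4):dx=+2,dy=+3->C; (1,5):dx=+4,dy=+6->C
  (1,6):dx=+9,dy=+4->C; (1,7):dx=+6,dy=+14->C; (1,8):dx=+3,dy=+10->C; (2,3):dx=+3,dy=+3->C
  (2,4):dx=-3,dy=-6->C; (2,5):dx=-1,dy=-3->C; (2,6):dx=+4,dy=-5->D; (2,7):dx=+1,dy=+5->C
  (2,8):dx=-2,dy=+1->D; (3,4):dx=-6,dy=-9->C; (3,5):dx=-4,dy=-6->C; (3,6):dx=+1,dy=-8->D
  (3,7):dx=-2,dy=+2->D; (3,8):dx=-5,dy=-2->C; (4,5):dx=+2,dy=+3->C; (4,6):dx=+7,dy=+1->C
  (4,7):dx=+4,dy=+11->C; (4,8):dx=+1,dy=+7->C; (5,6):dx=+5,dy=-2->D; (5,7):dx=+2,dy=+8->C
  (5,8):dx=-1,dy=+4->D; (6,7):dx=-3,dy=+10->D; (6,8):dx=-6,dy=+6->D; (7,8):dx=-3,dy=-4->C
Step 2: C = 20, D = 8, total pairs = 28.
Step 3: tau = (C - D)/(n(n-1)/2) = (20 - 8)/28 = 0.428571.
Step 4: Exact two-sided p-value (enumerate n! = 40320 permutations of y under H0): p = 0.178869.
Step 5: alpha = 0.05. fail to reject H0.

tau_b = 0.4286 (C=20, D=8), p = 0.178869, fail to reject H0.


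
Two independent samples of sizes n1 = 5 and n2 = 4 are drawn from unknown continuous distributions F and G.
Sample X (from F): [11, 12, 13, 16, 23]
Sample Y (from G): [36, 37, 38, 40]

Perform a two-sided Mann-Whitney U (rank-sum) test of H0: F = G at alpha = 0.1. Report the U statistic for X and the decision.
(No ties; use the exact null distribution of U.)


Step 1: Combine and sort all 9 observations; assign midranks.
sorted (value, group): (11,X), (12,X), (13,X), (16,X), (23,X), (36,Y), (37,Y), (38,Y), (40,Y)
ranks: 11->1, 12->2, 13->3, 16->4, 23->5, 36->6, 37->7, 38->8, 40->9
Step 2: Rank sum for X: R1 = 1 + 2 + 3 + 4 + 5 = 15.
Step 3: U_X = R1 - n1(n1+1)/2 = 15 - 5*6/2 = 15 - 15 = 0.
       U_Y = n1*n2 - U_X = 20 - 0 = 20.
Step 4: No ties, so the exact null distribution of U (based on enumerating the C(9,5) = 126 equally likely rank assignments) gives the two-sided p-value.
Step 5: p-value = 0.015873; compare to alpha = 0.1. reject H0.

U_X = 0, p = 0.015873, reject H0 at alpha = 0.1.


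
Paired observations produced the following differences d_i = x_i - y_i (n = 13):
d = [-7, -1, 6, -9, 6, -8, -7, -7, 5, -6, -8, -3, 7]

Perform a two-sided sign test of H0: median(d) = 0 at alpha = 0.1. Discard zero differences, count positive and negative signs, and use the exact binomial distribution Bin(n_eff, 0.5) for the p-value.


Step 1: Discard zero differences. Original n = 13; n_eff = number of nonzero differences = 13.
Nonzero differences (with sign): -7, -1, +6, -9, +6, -8, -7, -7, +5, -6, -8, -3, +7
Step 2: Count signs: positive = 4, negative = 9.
Step 3: Under H0: P(positive) = 0.5, so the number of positives S ~ Bin(13, 0.5).
Step 4: Two-sided exact p-value = sum of Bin(13,0.5) probabilities at or below the observed probability = 0.266846.
Step 5: alpha = 0.1. fail to reject H0.

n_eff = 13, pos = 4, neg = 9, p = 0.266846, fail to reject H0.


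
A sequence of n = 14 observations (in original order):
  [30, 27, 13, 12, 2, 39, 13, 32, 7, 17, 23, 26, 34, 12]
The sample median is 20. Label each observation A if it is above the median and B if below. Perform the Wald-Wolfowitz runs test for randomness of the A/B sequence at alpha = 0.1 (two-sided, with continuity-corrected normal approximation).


Step 1: Compute median = 20; label A = above, B = below.
Labels in order: AABBBABABBAAAB  (n_A = 7, n_B = 7)
Step 2: Count runs R = 8.
Step 3: Under H0 (random ordering), E[R] = 2*n_A*n_B/(n_A+n_B) + 1 = 2*7*7/14 + 1 = 8.0000.
        Var[R] = 2*n_A*n_B*(2*n_A*n_B - n_A - n_B) / ((n_A+n_B)^2 * (n_A+n_B-1)) = 8232/2548 = 3.2308.
        SD[R] = 1.7974.
Step 4: R = E[R], so z = 0 with no continuity correction.
Step 5: Two-sided p-value via normal approximation = 2*(1 - Phi(|z|)) = 1.000000.
Step 6: alpha = 0.1. fail to reject H0.

R = 8, z = 0.0000, p = 1.000000, fail to reject H0.


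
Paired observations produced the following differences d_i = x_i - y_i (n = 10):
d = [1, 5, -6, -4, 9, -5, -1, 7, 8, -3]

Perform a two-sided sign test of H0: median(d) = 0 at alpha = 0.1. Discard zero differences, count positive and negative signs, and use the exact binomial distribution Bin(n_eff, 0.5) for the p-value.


Step 1: Discard zero differences. Original n = 10; n_eff = number of nonzero differences = 10.
Nonzero differences (with sign): +1, +5, -6, -4, +9, -5, -1, +7, +8, -3
Step 2: Count signs: positive = 5, negative = 5.
Step 3: Under H0: P(positive) = 0.5, so the number of positives S ~ Bin(10, 0.5).
Step 4: Two-sided exact p-value = sum of Bin(10,0.5) probabilities at or below the observed probability = 1.000000.
Step 5: alpha = 0.1. fail to reject H0.

n_eff = 10, pos = 5, neg = 5, p = 1.000000, fail to reject H0.


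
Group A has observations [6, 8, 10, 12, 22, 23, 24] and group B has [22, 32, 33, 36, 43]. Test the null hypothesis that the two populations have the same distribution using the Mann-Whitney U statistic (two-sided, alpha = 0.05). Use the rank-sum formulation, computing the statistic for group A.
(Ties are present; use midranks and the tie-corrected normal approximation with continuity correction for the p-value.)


Step 1: Combine and sort all 12 observations; assign midranks.
sorted (value, group): (6,X), (8,X), (10,X), (12,X), (22,X), (22,Y), (23,X), (24,X), (32,Y), (33,Y), (36,Y), (43,Y)
ranks: 6->1, 8->2, 10->3, 12->4, 22->5.5, 22->5.5, 23->7, 24->8, 32->9, 33->10, 36->11, 43->12
Step 2: Rank sum for X: R1 = 1 + 2 + 3 + 4 + 5.5 + 7 + 8 = 30.5.
Step 3: U_X = R1 - n1(n1+1)/2 = 30.5 - 7*8/2 = 30.5 - 28 = 2.5.
       U_Y = n1*n2 - U_X = 35 - 2.5 = 32.5.
Step 4: Ties are present, so use the tie-corrected normal approximation (with continuity correction) for the p-value.
Step 5: p-value = 0.018328; compare to alpha = 0.05. reject H0.

U_X = 2.5, p = 0.018328, reject H0 at alpha = 0.05.


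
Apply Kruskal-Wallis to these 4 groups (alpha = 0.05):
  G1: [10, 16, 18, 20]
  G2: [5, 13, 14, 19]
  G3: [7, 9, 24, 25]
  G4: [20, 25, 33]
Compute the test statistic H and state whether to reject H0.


Step 1: Combine all N = 15 observations and assign midranks.
sorted (value, group, rank): (5,G2,1), (7,G3,2), (9,G3,3), (10,G1,4), (13,G2,5), (14,G2,6), (16,G1,7), (18,G1,8), (19,G2,9), (20,G1,10.5), (20,G4,10.5), (24,G3,12), (25,G3,13.5), (25,G4,13.5), (33,G4,15)
Step 2: Sum ranks within each group.
R_1 = 29.5 (n_1 = 4)
R_2 = 21 (n_2 = 4)
R_3 = 30.5 (n_3 = 4)
R_4 = 39 (n_4 = 3)
Step 3: H = 12/(N(N+1)) * sum(R_i^2/n_i) - 3(N+1)
     = 12/(15*16) * (29.5^2/4 + 21^2/4 + 30.5^2/4 + 39^2/3) - 3*16
     = 0.050000 * 1067.38 - 48
     = 5.368750.
Step 4: Ties present; correction factor C = 1 - 12/(15^3 - 15) = 0.996429. Corrected H = 5.368750 / 0.996429 = 5.387993.
Step 5: Under H0, H ~ chi^2(3); p-value = 0.145493.
Step 6: alpha = 0.05. fail to reject H0.

H = 5.3880, df = 3, p = 0.145493, fail to reject H0.


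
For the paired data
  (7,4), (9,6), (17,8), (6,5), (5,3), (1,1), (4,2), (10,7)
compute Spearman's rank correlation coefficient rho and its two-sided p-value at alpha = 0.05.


Step 1: Rank x and y separately (midranks; no ties here).
rank(x): 7->5, 9->6, 17->8, 6->4, 5->3, 1->1, 4->2, 10->7
rank(y): 4->4, 6->6, 8->8, 5->5, 3->3, 1->1, 2->2, 7->7
Step 2: d_i = R_x(i) - R_y(i); compute d_i^2.
  (5-4)^2=1, (6-6)^2=0, (8-8)^2=0, (4-5)^2=1, (3-3)^2=0, (1-1)^2=0, (2-2)^2=0, (7-7)^2=0
sum(d^2) = 2.
Step 3: rho = 1 - 6*2 / (8*(8^2 - 1)) = 1 - 12/504 = 0.976190.
Step 4: Under H0, t = rho * sqrt((n-2)/(1-rho^2)) = 11.0235 ~ t(6).
Step 5: Two-sided p-value from the t-distribution with 6 df = 0.000033.
Step 6: alpha = 0.05. reject H0.

rho = 0.9762, p = 0.000033, reject H0 at alpha = 0.05.


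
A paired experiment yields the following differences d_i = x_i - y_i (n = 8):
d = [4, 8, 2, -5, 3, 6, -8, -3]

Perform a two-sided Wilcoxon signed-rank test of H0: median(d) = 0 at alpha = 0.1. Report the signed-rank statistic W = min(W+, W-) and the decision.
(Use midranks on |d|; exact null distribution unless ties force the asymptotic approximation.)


Step 1: Drop any zero differences (none here) and take |d_i|.
|d| = [4, 8, 2, 5, 3, 6, 8, 3]
Step 2: Midrank |d_i| (ties get averaged ranks).
ranks: |4|->4, |8|->7.5, |2|->1, |5|->5, |3|->2.5, |6|->6, |8|->7.5, |3|->2.5
Step 3: Attach original signs; sum ranks with positive sign and with negative sign.
W+ = 4 + 7.5 + 1 + 2.5 + 6 = 21
W- = 5 + 7.5 + 2.5 = 15
(Check: W+ + W- = 36 should equal n(n+1)/2 = 36.)
Step 4: Test statistic W = min(W+, W-) = 15.
Step 5: Ties in |d|, so use the tie-corrected normal approximation.
        E[W] = n(n+1)/4 = 8*9/4 = 18.
        Tie groups: |d|=3 (t=2), |d|=8 (t=2); sum(t^3 - t) = 12.
        Var[W] = n(n+1)(2n+1)/24 - sum(t^3-t)/48 = 1224/24 - 12/48 = 50.75.
        z = (W - E[W]) / sqrt(Var[W]) = (15 - 18) / 7.1239 = -0.4211.
        Two-sided p = 2*Phi(z) = 0.673669.
Step 6: alpha = 0.1. fail to reject H0.

W+ = 21, W- = 15, W = min = 15, p = 0.673669, fail to reject H0.


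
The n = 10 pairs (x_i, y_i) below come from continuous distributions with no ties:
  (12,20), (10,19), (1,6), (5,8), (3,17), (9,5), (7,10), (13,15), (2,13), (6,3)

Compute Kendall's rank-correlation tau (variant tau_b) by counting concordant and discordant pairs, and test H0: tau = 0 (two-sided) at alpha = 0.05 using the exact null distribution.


Step 1: Enumerate the 45 unordered pairs (i,j) with i<j and classify each by sign(x_j-x_i) * sign(y_j-y_i).
  (1,2):dx=-2,dy=-1->C; (1,3):dx=-11,dy=-14->C; (1,4):dx=-7,dy=-12->C; (1,5):dx=-9,dy=-3->C
  (1,6):dx=-3,dy=-15->C; (1,7):dx=-5,dy=-10->C; (1,8):dx=+1,dy=-5->D; (1,9):dx=-10,dy=-7->C
  (1,10):dx=-6,dy=-17->C; (2,3):dx=-9,dy=-13->C; (2,4):dx=-5,dy=-11->C; (2,5):dx=-7,dy=-2->C
  (2,6):dx=-1,dy=-14->C; (2,7):dx=-3,dy=-9->C; (2,8):dx=+3,dy=-4->D; (2,9):dx=-8,dy=-6->C
  (2,10):dx=-4,dy=-16->C; (3,4):dx=+4,dy=+2->C; (3,5):dx=+2,dy=+11->C; (3,6):dx=+8,dy=-1->D
  (3,7):dx=+6,dy=+4->C; (3,8):dx=+12,dy=+9->C; (3,9):dx=+1,dy=+7->C; (3,10):dx=+5,dy=-3->D
  (4,5):dx=-2,dy=+9->D; (4,6):dx=+4,dy=-3->D; (4,7):dx=+2,dy=+2->C; (4,8):dx=+8,dy=+7->C
  (4,9):dx=-3,dy=+5->D; (4,10):dx=+1,dy=-5->D; (5,6):dx=+6,dy=-12->D; (5,7):dx=+4,dy=-7->D
  (5,8):dx=+10,dy=-2->D; (5,9):dx=-1,dy=-4->C; (5,10):dx=+3,dy=-14->D; (6,7):dx=-2,dy=+5->D
  (6,8):dx=+4,dy=+10->C; (6,9):dx=-7,dy=+8->D; (6,10):dx=-3,dy=-2->C; (7,8):dx=+6,dy=+5->C
  (7,9):dx=-5,dy=+3->D; (7,10):dx=-1,dy=-7->C; (8,9):dx=-11,dy=-2->C; (8,10):dx=-7,dy=-12->C
  (9,10):dx=+4,dy=-10->D
Step 2: C = 29, D = 16, total pairs = 45.
Step 3: tau = (C - D)/(n(n-1)/2) = (29 - 16)/45 = 0.288889.
Step 4: Exact two-sided p-value (enumerate n! = 3628800 permutations of y under H0): p = 0.291248.
Step 5: alpha = 0.05. fail to reject H0.

tau_b = 0.2889 (C=29, D=16), p = 0.291248, fail to reject H0.


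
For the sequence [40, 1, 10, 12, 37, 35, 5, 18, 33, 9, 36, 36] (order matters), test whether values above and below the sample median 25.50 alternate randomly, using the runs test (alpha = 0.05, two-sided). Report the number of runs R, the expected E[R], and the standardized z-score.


Step 1: Compute median = 25.50; label A = above, B = below.
Labels in order: ABBBAABBABAA  (n_A = 6, n_B = 6)
Step 2: Count runs R = 7.
Step 3: Under H0 (random ordering), E[R] = 2*n_A*n_B/(n_A+n_B) + 1 = 2*6*6/12 + 1 = 7.0000.
        Var[R] = 2*n_A*n_B*(2*n_A*n_B - n_A - n_B) / ((n_A+n_B)^2 * (n_A+n_B-1)) = 4320/1584 = 2.7273.
        SD[R] = 1.6514.
Step 4: R = E[R], so z = 0 with no continuity correction.
Step 5: Two-sided p-value via normal approximation = 2*(1 - Phi(|z|)) = 1.000000.
Step 6: alpha = 0.05. fail to reject H0.

R = 7, z = 0.0000, p = 1.000000, fail to reject H0.


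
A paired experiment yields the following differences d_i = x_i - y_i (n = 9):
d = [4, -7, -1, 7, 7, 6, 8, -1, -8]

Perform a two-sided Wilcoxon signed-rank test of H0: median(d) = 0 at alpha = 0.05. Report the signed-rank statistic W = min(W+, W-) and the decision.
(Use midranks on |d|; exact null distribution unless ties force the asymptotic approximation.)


Step 1: Drop any zero differences (none here) and take |d_i|.
|d| = [4, 7, 1, 7, 7, 6, 8, 1, 8]
Step 2: Midrank |d_i| (ties get averaged ranks).
ranks: |4|->3, |7|->6, |1|->1.5, |7|->6, |7|->6, |6|->4, |8|->8.5, |1|->1.5, |8|->8.5
Step 3: Attach original signs; sum ranks with positive sign and with negative sign.
W+ = 3 + 6 + 6 + 4 + 8.5 = 27.5
W- = 6 + 1.5 + 1.5 + 8.5 = 17.5
(Check: W+ + W- = 45 should equal n(n+1)/2 = 45.)
Step 4: Test statistic W = min(W+, W-) = 17.5.
Step 5: Ties in |d|, so use the tie-corrected normal approximation.
        E[W] = n(n+1)/4 = 9*10/4 = 22.5.
        Tie groups: |d|=1 (t=2), |d|=7 (t=3), |d|=8 (t=2); sum(t^3 - t) = 36.
        Var[W] = n(n+1)(2n+1)/24 - sum(t^3-t)/48 = 1710/24 - 36/48 = 70.5.
        z = (W - E[W]) / sqrt(Var[W]) = (17.5 - 22.5) / 8.3964 = -0.5955.
        Two-sided p = 2*Phi(z) = 0.551515.
Step 6: alpha = 0.05. fail to reject H0.

W+ = 27.5, W- = 17.5, W = min = 17.5, p = 0.551515, fail to reject H0.


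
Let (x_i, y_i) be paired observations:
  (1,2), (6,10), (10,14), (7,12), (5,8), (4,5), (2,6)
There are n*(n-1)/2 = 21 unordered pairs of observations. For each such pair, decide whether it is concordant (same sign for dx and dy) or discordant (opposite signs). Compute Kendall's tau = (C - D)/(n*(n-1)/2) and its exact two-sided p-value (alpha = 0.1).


Step 1: Enumerate the 21 unordered pairs (i,j) with i<j and classify each by sign(x_j-x_i) * sign(y_j-y_i).
  (1,2):dx=+5,dy=+8->C; (1,3):dx=+9,dy=+12->C; (1,4):dx=+6,dy=+10->C; (1,5):dx=+4,dy=+6->C
  (1,6):dx=+3,dy=+3->C; (1,7):dx=+1,dy=+4->C; (2,3):dx=+4,dy=+4->C; (2,4):dx=+1,dy=+2->C
  (2,5):dx=-1,dy=-2->C; (2,6):dx=-2,dy=-5->C; (2,7):dx=-4,dy=-4->C; (3,4):dx=-3,dy=-2->C
  (3,5):dx=-5,dy=-6->C; (3,6):dx=-6,dy=-9->C; (3,7):dx=-8,dy=-8->C; (4,5):dx=-2,dy=-4->C
  (4,6):dx=-3,dy=-7->C; (4,7):dx=-5,dy=-6->C; (5,6):dx=-1,dy=-3->C; (5,7):dx=-3,dy=-2->C
  (6,7):dx=-2,dy=+1->D
Step 2: C = 20, D = 1, total pairs = 21.
Step 3: tau = (C - D)/(n(n-1)/2) = (20 - 1)/21 = 0.904762.
Step 4: Exact two-sided p-value (enumerate n! = 5040 permutations of y under H0): p = 0.002778.
Step 5: alpha = 0.1. reject H0.

tau_b = 0.9048 (C=20, D=1), p = 0.002778, reject H0.


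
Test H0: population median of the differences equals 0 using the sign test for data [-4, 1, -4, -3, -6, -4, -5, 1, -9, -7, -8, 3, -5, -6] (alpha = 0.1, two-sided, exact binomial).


Step 1: Discard zero differences. Original n = 14; n_eff = number of nonzero differences = 14.
Nonzero differences (with sign): -4, +1, -4, -3, -6, -4, -5, +1, -9, -7, -8, +3, -5, -6
Step 2: Count signs: positive = 3, negative = 11.
Step 3: Under H0: P(positive) = 0.5, so the number of positives S ~ Bin(14, 0.5).
Step 4: Two-sided exact p-value = sum of Bin(14,0.5) probabilities at or below the observed probability = 0.057373.
Step 5: alpha = 0.1. reject H0.

n_eff = 14, pos = 3, neg = 11, p = 0.057373, reject H0.


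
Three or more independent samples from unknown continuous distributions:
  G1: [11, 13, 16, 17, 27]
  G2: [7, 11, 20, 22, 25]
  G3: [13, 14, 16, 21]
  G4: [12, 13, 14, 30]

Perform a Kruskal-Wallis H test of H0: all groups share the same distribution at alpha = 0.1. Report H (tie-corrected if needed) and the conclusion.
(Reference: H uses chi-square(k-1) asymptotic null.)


Step 1: Combine all N = 18 observations and assign midranks.
sorted (value, group, rank): (7,G2,1), (11,G1,2.5), (11,G2,2.5), (12,G4,4), (13,G1,6), (13,G3,6), (13,G4,6), (14,G3,8.5), (14,G4,8.5), (16,G1,10.5), (16,G3,10.5), (17,G1,12), (20,G2,13), (21,G3,14), (22,G2,15), (25,G2,16), (27,G1,17), (30,G4,18)
Step 2: Sum ranks within each group.
R_1 = 48 (n_1 = 5)
R_2 = 47.5 (n_2 = 5)
R_3 = 39 (n_3 = 4)
R_4 = 36.5 (n_4 = 4)
Step 3: H = 12/(N(N+1)) * sum(R_i^2/n_i) - 3(N+1)
     = 12/(18*19) * (48^2/5 + 47.5^2/5 + 39^2/4 + 36.5^2/4) - 3*19
     = 0.035088 * 1625.36 - 57
     = 0.030263.
Step 4: Ties present; correction factor C = 1 - 42/(18^3 - 18) = 0.992776. Corrected H = 0.030263 / 0.992776 = 0.030483.
Step 5: Under H0, H ~ chi^2(3); p-value = 0.998597.
Step 6: alpha = 0.1. fail to reject H0.

H = 0.0305, df = 3, p = 0.998597, fail to reject H0.


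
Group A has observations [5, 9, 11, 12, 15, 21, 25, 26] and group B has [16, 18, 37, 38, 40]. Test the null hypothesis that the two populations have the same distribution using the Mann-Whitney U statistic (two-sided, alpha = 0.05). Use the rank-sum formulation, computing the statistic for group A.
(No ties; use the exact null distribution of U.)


Step 1: Combine and sort all 13 observations; assign midranks.
sorted (value, group): (5,X), (9,X), (11,X), (12,X), (15,X), (16,Y), (18,Y), (21,X), (25,X), (26,X), (37,Y), (38,Y), (40,Y)
ranks: 5->1, 9->2, 11->3, 12->4, 15->5, 16->6, 18->7, 21->8, 25->9, 26->10, 37->11, 38->12, 40->13
Step 2: Rank sum for X: R1 = 1 + 2 + 3 + 4 + 5 + 8 + 9 + 10 = 42.
Step 3: U_X = R1 - n1(n1+1)/2 = 42 - 8*9/2 = 42 - 36 = 6.
       U_Y = n1*n2 - U_X = 40 - 6 = 34.
Step 4: No ties, so the exact null distribution of U (based on enumerating the C(13,8) = 1287 equally likely rank assignments) gives the two-sided p-value.
Step 5: p-value = 0.045066; compare to alpha = 0.05. reject H0.

U_X = 6, p = 0.045066, reject H0 at alpha = 0.05.


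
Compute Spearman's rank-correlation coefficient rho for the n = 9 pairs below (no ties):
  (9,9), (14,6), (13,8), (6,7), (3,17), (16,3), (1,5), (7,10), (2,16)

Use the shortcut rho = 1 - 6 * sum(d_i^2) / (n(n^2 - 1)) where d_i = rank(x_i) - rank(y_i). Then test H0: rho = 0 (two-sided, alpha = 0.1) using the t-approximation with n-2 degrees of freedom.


Step 1: Rank x and y separately (midranks; no ties here).
rank(x): 9->6, 14->8, 13->7, 6->4, 3->3, 16->9, 1->1, 7->5, 2->2
rank(y): 9->6, 6->3, 8->5, 7->4, 17->9, 3->1, 5->2, 10->7, 16->8
Step 2: d_i = R_x(i) - R_y(i); compute d_i^2.
  (6-6)^2=0, (8-3)^2=25, (7-5)^2=4, (4-4)^2=0, (3-9)^2=36, (9-1)^2=64, (1-2)^2=1, (5-7)^2=4, (2-8)^2=36
sum(d^2) = 170.
Step 3: rho = 1 - 6*170 / (9*(9^2 - 1)) = 1 - 1020/720 = -0.416667.
Step 4: Under H0, t = rho * sqrt((n-2)/(1-rho^2)) = -1.2127 ~ t(7).
Step 5: Two-sided p-value from the t-distribution with 7 df = 0.264586.
Step 6: alpha = 0.1. fail to reject H0.

rho = -0.4167, p = 0.264586, fail to reject H0 at alpha = 0.1.


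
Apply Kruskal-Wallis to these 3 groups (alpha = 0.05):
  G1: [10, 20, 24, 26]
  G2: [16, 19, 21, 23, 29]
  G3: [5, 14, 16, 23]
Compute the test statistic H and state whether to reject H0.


Step 1: Combine all N = 13 observations and assign midranks.
sorted (value, group, rank): (5,G3,1), (10,G1,2), (14,G3,3), (16,G2,4.5), (16,G3,4.5), (19,G2,6), (20,G1,7), (21,G2,8), (23,G2,9.5), (23,G3,9.5), (24,G1,11), (26,G1,12), (29,G2,13)
Step 2: Sum ranks within each group.
R_1 = 32 (n_1 = 4)
R_2 = 41 (n_2 = 5)
R_3 = 18 (n_3 = 4)
Step 3: H = 12/(N(N+1)) * sum(R_i^2/n_i) - 3(N+1)
     = 12/(13*14) * (32^2/4 + 41^2/5 + 18^2/4) - 3*14
     = 0.065934 * 673.2 - 42
     = 2.386813.
Step 4: Ties present; correction factor C = 1 - 12/(13^3 - 13) = 0.994505. Corrected H = 2.386813 / 0.994505 = 2.400000.
Step 5: Under H0, H ~ chi^2(2); p-value = 0.301194.
Step 6: alpha = 0.05. fail to reject H0.

H = 2.4000, df = 2, p = 0.301194, fail to reject H0.


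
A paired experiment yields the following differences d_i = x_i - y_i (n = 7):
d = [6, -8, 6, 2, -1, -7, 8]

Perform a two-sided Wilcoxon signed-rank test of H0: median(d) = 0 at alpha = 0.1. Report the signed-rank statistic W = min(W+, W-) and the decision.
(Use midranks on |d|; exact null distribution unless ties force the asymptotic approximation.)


Step 1: Drop any zero differences (none here) and take |d_i|.
|d| = [6, 8, 6, 2, 1, 7, 8]
Step 2: Midrank |d_i| (ties get averaged ranks).
ranks: |6|->3.5, |8|->6.5, |6|->3.5, |2|->2, |1|->1, |7|->5, |8|->6.5
Step 3: Attach original signs; sum ranks with positive sign and with negative sign.
W+ = 3.5 + 3.5 + 2 + 6.5 = 15.5
W- = 6.5 + 1 + 5 = 12.5
(Check: W+ + W- = 28 should equal n(n+1)/2 = 28.)
Step 4: Test statistic W = min(W+, W-) = 12.5.
Step 5: Ties in |d|, so use the tie-corrected normal approximation.
        E[W] = n(n+1)/4 = 7*8/4 = 14.
        Tie groups: |d|=6 (t=2), |d|=8 (t=2); sum(t^3 - t) = 12.
        Var[W] = n(n+1)(2n+1)/24 - sum(t^3-t)/48 = 840/24 - 12/48 = 34.75.
        z = (W - E[W]) / sqrt(Var[W]) = (12.5 - 14) / 5.8949 = -0.2545.
        Two-sided p = 2*Phi(z) = 0.799143.
Step 6: alpha = 0.1. fail to reject H0.

W+ = 15.5, W- = 12.5, W = min = 12.5, p = 0.799143, fail to reject H0.


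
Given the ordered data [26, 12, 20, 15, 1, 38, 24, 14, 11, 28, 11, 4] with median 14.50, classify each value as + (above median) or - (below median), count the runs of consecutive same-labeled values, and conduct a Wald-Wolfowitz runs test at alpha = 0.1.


Step 1: Compute median = 14.50; label A = above, B = below.
Labels in order: ABAABAABBABB  (n_A = 6, n_B = 6)
Step 2: Count runs R = 8.
Step 3: Under H0 (random ordering), E[R] = 2*n_A*n_B/(n_A+n_B) + 1 = 2*6*6/12 + 1 = 7.0000.
        Var[R] = 2*n_A*n_B*(2*n_A*n_B - n_A - n_B) / ((n_A+n_B)^2 * (n_A+n_B-1)) = 4320/1584 = 2.7273.
        SD[R] = 1.6514.
Step 4: Continuity-corrected z = (R - 0.5 - E[R]) / SD[R] = (8 - 0.5 - 7.0000) / 1.6514 = 0.3028.
Step 5: Two-sided p-value via normal approximation = 2*(1 - Phi(|z|)) = 0.762069.
Step 6: alpha = 0.1. fail to reject H0.

R = 8, z = 0.3028, p = 0.762069, fail to reject H0.


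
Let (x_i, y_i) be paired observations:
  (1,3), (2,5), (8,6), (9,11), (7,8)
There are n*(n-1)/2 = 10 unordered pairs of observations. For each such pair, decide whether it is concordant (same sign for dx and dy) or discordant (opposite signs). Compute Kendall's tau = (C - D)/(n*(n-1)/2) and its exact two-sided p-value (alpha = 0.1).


Step 1: Enumerate the 10 unordered pairs (i,j) with i<j and classify each by sign(x_j-x_i) * sign(y_j-y_i).
  (1,2):dx=+1,dy=+2->C; (1,3):dx=+7,dy=+3->C; (1,4):dx=+8,dy=+8->C; (1,5):dx=+6,dy=+5->C
  (2,3):dx=+6,dy=+1->C; (2,4):dx=+7,dy=+6->C; (2,5):dx=+5,dy=+3->C; (3,4):dx=+1,dy=+5->C
  (3,5):dx=-1,dy=+2->D; (4,5):dx=-2,dy=-3->C
Step 2: C = 9, D = 1, total pairs = 10.
Step 3: tau = (C - D)/(n(n-1)/2) = (9 - 1)/10 = 0.800000.
Step 4: Exact two-sided p-value (enumerate n! = 120 permutations of y under H0): p = 0.083333.
Step 5: alpha = 0.1. reject H0.

tau_b = 0.8000 (C=9, D=1), p = 0.083333, reject H0.


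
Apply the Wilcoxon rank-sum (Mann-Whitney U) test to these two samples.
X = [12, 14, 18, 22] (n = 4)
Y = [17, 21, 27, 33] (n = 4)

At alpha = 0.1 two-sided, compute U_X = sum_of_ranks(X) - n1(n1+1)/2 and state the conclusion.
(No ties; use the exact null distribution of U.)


Step 1: Combine and sort all 8 observations; assign midranks.
sorted (value, group): (12,X), (14,X), (17,Y), (18,X), (21,Y), (22,X), (27,Y), (33,Y)
ranks: 12->1, 14->2, 17->3, 18->4, 21->5, 22->6, 27->7, 33->8
Step 2: Rank sum for X: R1 = 1 + 2 + 4 + 6 = 13.
Step 3: U_X = R1 - n1(n1+1)/2 = 13 - 4*5/2 = 13 - 10 = 3.
       U_Y = n1*n2 - U_X = 16 - 3 = 13.
Step 4: No ties, so the exact null distribution of U (based on enumerating the C(8,4) = 70 equally likely rank assignments) gives the two-sided p-value.
Step 5: p-value = 0.200000; compare to alpha = 0.1. fail to reject H0.

U_X = 3, p = 0.200000, fail to reject H0 at alpha = 0.1.


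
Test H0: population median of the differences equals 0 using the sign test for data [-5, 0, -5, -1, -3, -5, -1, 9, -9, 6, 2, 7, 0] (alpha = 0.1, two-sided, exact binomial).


Step 1: Discard zero differences. Original n = 13; n_eff = number of nonzero differences = 11.
Nonzero differences (with sign): -5, -5, -1, -3, -5, -1, +9, -9, +6, +2, +7
Step 2: Count signs: positive = 4, negative = 7.
Step 3: Under H0: P(positive) = 0.5, so the number of positives S ~ Bin(11, 0.5).
Step 4: Two-sided exact p-value = sum of Bin(11,0.5) probabilities at or below the observed probability = 0.548828.
Step 5: alpha = 0.1. fail to reject H0.

n_eff = 11, pos = 4, neg = 7, p = 0.548828, fail to reject H0.


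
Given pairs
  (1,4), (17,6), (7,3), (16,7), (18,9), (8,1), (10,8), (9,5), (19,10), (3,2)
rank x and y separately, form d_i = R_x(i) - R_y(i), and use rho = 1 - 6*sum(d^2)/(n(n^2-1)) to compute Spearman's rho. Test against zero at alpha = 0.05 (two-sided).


Step 1: Rank x and y separately (midranks; no ties here).
rank(x): 1->1, 17->8, 7->3, 16->7, 18->9, 8->4, 10->6, 9->5, 19->10, 3->2
rank(y): 4->4, 6->6, 3->3, 7->7, 9->9, 1->1, 8->8, 5->5, 10->10, 2->2
Step 2: d_i = R_x(i) - R_y(i); compute d_i^2.
  (1-4)^2=9, (8-6)^2=4, (3-3)^2=0, (7-7)^2=0, (9-9)^2=0, (4-1)^2=9, (6-8)^2=4, (5-5)^2=0, (10-10)^2=0, (2-2)^2=0
sum(d^2) = 26.
Step 3: rho = 1 - 6*26 / (10*(10^2 - 1)) = 1 - 156/990 = 0.842424.
Step 4: Under H0, t = rho * sqrt((n-2)/(1-rho^2)) = 4.4222 ~ t(8).
Step 5: Two-sided p-value from the t-distribution with 8 df = 0.002220.
Step 6: alpha = 0.05. reject H0.

rho = 0.8424, p = 0.002220, reject H0 at alpha = 0.05.


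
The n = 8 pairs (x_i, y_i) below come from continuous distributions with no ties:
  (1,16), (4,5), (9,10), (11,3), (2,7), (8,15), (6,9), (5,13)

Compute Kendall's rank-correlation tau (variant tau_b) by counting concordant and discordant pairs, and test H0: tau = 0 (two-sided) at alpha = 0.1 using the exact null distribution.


Step 1: Enumerate the 28 unordered pairs (i,j) with i<j and classify each by sign(x_j-x_i) * sign(y_j-y_i).
  (1,2):dx=+3,dy=-11->D; (1,3):dx=+8,dy=-6->D; (1,4):dx=+10,dy=-13->D; (1,5):dx=+1,dy=-9->D
  (1,6):dx=+7,dy=-1->D; (1,7):dx=+5,dy=-7->D; (1,8):dx=+4,dy=-3->D; (2,3):dx=+5,dy=+5->C
  (2,4):dx=+7,dy=-2->D; (2,5):dx=-2,dy=+2->D; (2,6):dx=+4,dy=+10->C; (2,7):dx=+2,dy=+4->C
  (2,8):dx=+1,dy=+8->C; (3,4):dx=+2,dy=-7->D; (3,5):dx=-7,dy=-3->C; (3,6):dx=-1,dy=+5->D
  (3,7):dx=-3,dy=-1->C; (3,8):dx=-4,dy=+3->D; (4,5):dx=-9,dy=+4->D; (4,6):dx=-3,dy=+12->D
  (4,7):dx=-5,dy=+6->D; (4,8):dx=-6,dy=+10->D; (5,6):dx=+6,dy=+8->C; (5,7):dx=+4,dy=+2->C
  (5,8):dx=+3,dy=+6->C; (6,7):dx=-2,dy=-6->C; (6,8):dx=-3,dy=-2->C; (7,8):dx=-1,dy=+4->D
Step 2: C = 11, D = 17, total pairs = 28.
Step 3: tau = (C - D)/(n(n-1)/2) = (11 - 17)/28 = -0.214286.
Step 4: Exact two-sided p-value (enumerate n! = 40320 permutations of y under H0): p = 0.548413.
Step 5: alpha = 0.1. fail to reject H0.

tau_b = -0.2143 (C=11, D=17), p = 0.548413, fail to reject H0.


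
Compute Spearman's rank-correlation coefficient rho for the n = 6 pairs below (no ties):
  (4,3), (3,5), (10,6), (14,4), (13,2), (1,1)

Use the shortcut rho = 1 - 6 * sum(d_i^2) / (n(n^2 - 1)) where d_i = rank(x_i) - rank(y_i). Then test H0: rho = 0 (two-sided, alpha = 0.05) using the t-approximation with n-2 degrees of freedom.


Step 1: Rank x and y separately (midranks; no ties here).
rank(x): 4->3, 3->2, 10->4, 14->6, 13->5, 1->1
rank(y): 3->3, 5->5, 6->6, 4->4, 2->2, 1->1
Step 2: d_i = R_x(i) - R_y(i); compute d_i^2.
  (3-3)^2=0, (2-5)^2=9, (4-6)^2=4, (6-4)^2=4, (5-2)^2=9, (1-1)^2=0
sum(d^2) = 26.
Step 3: rho = 1 - 6*26 / (6*(6^2 - 1)) = 1 - 156/210 = 0.257143.
Step 4: Under H0, t = rho * sqrt((n-2)/(1-rho^2)) = 0.5322 ~ t(4).
Step 5: Two-sided p-value from the t-distribution with 4 df = 0.622787.
Step 6: alpha = 0.05. fail to reject H0.

rho = 0.2571, p = 0.622787, fail to reject H0 at alpha = 0.05.
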